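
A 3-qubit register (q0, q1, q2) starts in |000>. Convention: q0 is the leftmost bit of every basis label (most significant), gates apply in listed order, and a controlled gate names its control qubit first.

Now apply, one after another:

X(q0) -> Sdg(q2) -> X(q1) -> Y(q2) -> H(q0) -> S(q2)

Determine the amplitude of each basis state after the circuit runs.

The final amplitudes are -sqrt(2)/2 on |011>, sqrt(2)/2 on |111>, and 0 on every other basis state.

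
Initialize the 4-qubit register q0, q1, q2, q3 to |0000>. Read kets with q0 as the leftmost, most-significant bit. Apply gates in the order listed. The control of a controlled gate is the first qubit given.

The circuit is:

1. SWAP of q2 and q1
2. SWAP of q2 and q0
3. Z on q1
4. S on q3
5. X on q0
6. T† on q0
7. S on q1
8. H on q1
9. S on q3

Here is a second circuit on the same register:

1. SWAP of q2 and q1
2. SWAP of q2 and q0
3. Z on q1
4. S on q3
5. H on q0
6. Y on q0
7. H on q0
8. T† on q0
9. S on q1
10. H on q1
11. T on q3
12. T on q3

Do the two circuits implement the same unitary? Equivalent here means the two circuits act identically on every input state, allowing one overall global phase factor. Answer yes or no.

No — the two circuits implement different unitaries, even allowing a global phase.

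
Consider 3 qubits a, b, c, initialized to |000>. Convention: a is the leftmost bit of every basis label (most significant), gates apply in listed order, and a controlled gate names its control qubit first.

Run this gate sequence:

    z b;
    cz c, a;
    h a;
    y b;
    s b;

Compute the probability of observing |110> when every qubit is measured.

Outcome |110> occurs with probability 1/2.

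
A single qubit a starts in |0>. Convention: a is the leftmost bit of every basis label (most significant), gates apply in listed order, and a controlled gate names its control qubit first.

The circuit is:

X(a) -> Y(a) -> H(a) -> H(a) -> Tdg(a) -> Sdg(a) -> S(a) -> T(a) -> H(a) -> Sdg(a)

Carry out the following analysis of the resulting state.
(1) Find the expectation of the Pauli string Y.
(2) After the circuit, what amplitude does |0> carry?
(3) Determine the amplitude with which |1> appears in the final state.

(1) In the final state, Y has expectation -1. Key observation: steps 4-9 multiply out to the identity, so the circuit reduces to the remaining gates.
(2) The final state's coefficient on |0> equals -sqrt(2)*I/2.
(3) |1> carries amplitude -sqrt(2)/2 in the final state.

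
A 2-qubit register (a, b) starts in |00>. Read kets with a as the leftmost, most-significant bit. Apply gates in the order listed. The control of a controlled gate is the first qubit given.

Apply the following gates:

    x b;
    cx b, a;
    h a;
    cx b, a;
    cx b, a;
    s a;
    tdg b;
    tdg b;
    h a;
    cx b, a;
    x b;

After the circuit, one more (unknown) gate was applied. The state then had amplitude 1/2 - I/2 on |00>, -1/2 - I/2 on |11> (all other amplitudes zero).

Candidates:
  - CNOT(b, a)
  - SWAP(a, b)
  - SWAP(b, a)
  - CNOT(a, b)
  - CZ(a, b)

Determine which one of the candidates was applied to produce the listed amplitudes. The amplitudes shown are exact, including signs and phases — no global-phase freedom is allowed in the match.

It was CNOT(a, b) that produced the state shown.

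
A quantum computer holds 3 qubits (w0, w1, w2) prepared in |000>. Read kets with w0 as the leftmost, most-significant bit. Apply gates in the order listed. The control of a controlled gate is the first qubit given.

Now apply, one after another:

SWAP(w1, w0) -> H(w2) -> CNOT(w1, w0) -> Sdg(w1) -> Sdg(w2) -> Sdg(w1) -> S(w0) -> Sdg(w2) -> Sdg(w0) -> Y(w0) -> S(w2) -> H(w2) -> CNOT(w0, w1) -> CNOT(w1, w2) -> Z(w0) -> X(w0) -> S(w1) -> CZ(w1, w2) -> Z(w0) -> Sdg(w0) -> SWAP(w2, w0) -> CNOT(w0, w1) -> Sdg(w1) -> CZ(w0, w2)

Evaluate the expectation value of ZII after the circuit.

The observable ZII averages to 0.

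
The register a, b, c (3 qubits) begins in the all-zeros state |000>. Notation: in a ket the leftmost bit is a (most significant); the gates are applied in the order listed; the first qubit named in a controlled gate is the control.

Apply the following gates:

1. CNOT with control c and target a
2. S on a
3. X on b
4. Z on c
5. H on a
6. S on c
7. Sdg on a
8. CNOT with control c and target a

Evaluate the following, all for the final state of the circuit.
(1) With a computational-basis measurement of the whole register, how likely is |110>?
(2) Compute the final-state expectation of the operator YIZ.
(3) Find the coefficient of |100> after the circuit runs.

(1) The probability of measuring |110> is 1/2.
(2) In the final state, YIZ has expectation -1.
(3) The amplitude on |100> is 0.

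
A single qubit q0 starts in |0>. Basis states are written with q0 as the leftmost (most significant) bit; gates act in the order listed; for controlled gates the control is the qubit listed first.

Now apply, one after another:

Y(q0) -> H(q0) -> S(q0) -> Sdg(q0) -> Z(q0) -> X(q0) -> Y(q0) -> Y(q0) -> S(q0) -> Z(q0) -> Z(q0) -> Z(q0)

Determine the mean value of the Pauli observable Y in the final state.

In the final state, Y has expectation -1.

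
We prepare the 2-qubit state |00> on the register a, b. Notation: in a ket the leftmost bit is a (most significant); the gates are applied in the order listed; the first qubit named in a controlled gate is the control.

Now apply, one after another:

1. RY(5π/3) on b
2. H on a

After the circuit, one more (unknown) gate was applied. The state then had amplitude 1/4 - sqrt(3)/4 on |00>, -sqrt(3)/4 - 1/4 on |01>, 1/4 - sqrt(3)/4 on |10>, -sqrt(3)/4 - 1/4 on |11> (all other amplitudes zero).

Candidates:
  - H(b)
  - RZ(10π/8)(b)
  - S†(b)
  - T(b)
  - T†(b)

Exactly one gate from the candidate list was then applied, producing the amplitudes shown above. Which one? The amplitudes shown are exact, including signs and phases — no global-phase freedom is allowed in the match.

It was H(b) that produced the state shown.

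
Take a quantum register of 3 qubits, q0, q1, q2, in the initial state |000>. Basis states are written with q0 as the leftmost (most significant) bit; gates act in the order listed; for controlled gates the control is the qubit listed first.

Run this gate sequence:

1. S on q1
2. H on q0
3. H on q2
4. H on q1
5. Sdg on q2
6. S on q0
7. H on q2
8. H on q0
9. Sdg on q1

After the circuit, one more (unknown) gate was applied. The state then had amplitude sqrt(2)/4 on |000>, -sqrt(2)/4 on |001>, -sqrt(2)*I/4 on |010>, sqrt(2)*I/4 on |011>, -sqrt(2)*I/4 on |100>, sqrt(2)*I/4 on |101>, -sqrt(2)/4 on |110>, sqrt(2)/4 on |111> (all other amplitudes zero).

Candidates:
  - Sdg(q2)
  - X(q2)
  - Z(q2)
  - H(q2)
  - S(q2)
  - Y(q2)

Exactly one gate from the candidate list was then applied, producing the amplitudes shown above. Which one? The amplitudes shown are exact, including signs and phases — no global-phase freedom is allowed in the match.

The applied gate was S(q2).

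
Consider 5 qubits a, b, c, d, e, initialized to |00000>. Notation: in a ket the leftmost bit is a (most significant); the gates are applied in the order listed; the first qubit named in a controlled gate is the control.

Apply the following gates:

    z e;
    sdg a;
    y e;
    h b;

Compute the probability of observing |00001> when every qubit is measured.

Outcome |00001> occurs with probability 1/2.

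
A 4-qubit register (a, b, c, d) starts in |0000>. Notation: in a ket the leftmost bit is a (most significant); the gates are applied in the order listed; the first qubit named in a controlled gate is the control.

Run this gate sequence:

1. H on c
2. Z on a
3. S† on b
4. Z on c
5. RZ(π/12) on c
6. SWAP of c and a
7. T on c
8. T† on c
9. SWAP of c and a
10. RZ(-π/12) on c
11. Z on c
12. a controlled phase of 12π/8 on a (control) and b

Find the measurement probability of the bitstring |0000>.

A full measurement returns |0000> with probability 1/2.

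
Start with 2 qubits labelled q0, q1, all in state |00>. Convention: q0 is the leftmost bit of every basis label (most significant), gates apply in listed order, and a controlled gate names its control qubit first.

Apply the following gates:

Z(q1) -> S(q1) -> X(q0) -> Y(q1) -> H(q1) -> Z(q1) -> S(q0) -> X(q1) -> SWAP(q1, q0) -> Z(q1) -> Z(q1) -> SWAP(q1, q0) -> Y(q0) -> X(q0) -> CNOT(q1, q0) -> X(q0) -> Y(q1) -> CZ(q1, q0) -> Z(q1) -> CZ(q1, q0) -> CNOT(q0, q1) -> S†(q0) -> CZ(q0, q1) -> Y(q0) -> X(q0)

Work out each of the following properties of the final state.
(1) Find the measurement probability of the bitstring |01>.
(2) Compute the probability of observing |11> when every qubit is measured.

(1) Outcome |01> occurs with probability 1/2. Key observation: gates 9-12 undo each other exactly, leaving only the rest of the circuit to track.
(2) The probability of measuring |11> is 1/2.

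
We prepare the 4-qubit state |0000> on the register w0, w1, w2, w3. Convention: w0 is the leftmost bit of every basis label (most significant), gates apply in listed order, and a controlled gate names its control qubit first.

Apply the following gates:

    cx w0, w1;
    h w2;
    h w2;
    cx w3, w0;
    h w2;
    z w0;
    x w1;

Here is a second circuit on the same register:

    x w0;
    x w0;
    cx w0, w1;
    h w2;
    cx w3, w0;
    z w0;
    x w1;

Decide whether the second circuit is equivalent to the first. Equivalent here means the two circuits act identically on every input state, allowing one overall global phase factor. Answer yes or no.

Yes — the two circuits implement the same unitary up to a global phase.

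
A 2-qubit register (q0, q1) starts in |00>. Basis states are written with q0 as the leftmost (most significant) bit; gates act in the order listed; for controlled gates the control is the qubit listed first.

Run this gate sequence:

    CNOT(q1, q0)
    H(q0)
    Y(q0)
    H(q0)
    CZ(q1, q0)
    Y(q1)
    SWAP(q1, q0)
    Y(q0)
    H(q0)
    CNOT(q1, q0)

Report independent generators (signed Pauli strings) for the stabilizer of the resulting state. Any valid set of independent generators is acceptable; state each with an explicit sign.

One valid set of independent stabilizer generators is +XI, -IZ (any independent generating set of the same group is equally correct).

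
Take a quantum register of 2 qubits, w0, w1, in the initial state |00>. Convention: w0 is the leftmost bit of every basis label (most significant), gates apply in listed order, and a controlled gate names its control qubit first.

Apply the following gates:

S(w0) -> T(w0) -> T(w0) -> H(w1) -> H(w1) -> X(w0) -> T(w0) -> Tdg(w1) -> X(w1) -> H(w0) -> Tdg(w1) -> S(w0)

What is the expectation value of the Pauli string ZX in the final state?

In the final state, ZX has expectation 0.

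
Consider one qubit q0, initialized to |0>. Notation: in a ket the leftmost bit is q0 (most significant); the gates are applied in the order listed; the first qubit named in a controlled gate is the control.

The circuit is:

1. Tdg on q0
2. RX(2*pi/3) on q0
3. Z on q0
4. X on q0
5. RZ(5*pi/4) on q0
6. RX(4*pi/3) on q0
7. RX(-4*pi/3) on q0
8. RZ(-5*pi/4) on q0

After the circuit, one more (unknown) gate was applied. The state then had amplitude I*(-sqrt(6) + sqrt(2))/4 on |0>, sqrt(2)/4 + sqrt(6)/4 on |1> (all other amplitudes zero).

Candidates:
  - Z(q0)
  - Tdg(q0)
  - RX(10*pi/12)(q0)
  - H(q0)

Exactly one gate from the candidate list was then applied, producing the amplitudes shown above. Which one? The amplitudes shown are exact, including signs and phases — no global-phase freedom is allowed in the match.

It was RX(10*pi/12)(q0) that produced the state shown.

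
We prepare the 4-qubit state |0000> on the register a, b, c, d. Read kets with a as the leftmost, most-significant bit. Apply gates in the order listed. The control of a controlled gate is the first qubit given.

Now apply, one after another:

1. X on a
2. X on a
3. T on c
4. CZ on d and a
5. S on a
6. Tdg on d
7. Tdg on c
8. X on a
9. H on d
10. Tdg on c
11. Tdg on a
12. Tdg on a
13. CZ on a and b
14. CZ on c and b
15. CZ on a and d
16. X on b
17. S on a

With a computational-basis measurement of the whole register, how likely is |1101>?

A full measurement returns |1101> with probability 1/2.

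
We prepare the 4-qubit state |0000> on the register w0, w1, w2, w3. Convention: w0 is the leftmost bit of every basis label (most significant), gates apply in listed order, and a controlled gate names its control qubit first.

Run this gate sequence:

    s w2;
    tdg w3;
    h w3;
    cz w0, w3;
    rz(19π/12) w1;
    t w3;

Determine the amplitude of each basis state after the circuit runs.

The final amplitudes are -sqrt(2)*exp(5*I*pi/24)/2 on |0000>, -sqrt(2)*exp(11*I*pi/24)/2 on |0001>, and 0 on every other basis state.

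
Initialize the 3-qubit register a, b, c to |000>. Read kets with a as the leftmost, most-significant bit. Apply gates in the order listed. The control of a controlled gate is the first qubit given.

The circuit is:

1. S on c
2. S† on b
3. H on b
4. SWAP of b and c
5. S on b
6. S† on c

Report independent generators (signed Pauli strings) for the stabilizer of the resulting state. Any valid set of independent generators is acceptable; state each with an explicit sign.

One valid set of independent stabilizer generators is -IIY, +ZII, +IZI (any independent generating set of the same group is equally correct).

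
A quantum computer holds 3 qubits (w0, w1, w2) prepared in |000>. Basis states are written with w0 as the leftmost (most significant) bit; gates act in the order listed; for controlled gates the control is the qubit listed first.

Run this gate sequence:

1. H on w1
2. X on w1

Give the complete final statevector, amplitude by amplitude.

The resulting statevector has amplitude sqrt(2)/2 on |000>, sqrt(2)/2 on |010>, and 0 on every other basis state.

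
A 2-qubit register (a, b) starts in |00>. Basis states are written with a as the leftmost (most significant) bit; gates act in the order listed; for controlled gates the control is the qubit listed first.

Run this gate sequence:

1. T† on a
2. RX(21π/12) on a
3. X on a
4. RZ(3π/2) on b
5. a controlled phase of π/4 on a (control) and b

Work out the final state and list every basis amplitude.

The final amplitudes are sqrt(2 - sqrt(2))*exp(3*I*pi/4)/2 on |00>, 0 on |01>, sqrt(sqrt(2) + 2)*exp(I*pi/4)/2 on |10>, 0 on |11>.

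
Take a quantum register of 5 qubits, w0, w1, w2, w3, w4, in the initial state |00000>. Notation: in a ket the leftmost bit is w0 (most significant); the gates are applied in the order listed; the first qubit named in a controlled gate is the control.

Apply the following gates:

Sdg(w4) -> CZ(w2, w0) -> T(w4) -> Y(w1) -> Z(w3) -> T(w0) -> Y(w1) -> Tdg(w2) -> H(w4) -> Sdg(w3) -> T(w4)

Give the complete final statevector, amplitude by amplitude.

The resulting statevector has amplitude sqrt(2)/2 on |00000>, sqrt(2)*exp(I*pi/4)/2 on |00001>, and 0 on every other basis state.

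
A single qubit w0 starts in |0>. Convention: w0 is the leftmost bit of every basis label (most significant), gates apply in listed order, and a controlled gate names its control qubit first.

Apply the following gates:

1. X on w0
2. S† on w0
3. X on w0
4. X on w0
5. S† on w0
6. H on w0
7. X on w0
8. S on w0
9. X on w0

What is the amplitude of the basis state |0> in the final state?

The final state's coefficient on |0> equals -sqrt(2)*I/2.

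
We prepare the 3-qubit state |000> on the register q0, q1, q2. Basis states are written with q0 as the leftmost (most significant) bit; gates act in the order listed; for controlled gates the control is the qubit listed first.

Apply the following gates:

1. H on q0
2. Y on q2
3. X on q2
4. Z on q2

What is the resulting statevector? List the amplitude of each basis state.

After the circuit, the state carries amplitude sqrt(2)*I/2 on |000>, sqrt(2)*I/2 on |100>, and 0 on every other basis state.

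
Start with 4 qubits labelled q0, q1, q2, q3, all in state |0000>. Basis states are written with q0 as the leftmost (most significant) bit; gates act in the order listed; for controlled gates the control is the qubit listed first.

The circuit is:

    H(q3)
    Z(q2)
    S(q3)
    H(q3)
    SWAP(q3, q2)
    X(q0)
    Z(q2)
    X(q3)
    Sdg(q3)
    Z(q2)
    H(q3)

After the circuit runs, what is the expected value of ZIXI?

In the final state, ZIXI has expectation 0.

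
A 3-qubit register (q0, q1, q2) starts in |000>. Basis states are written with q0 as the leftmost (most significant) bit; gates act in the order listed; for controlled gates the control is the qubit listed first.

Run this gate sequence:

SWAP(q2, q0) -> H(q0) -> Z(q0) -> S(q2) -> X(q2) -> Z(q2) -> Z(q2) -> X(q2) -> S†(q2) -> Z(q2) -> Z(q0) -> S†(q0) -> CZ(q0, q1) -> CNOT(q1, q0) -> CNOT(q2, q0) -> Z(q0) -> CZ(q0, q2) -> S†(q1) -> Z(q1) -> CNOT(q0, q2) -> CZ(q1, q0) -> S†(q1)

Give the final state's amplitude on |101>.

|101> carries amplitude sqrt(2)*I/2 in the final state. Key observation: gates 4-9 undo each other exactly, leaving only the rest of the circuit to track.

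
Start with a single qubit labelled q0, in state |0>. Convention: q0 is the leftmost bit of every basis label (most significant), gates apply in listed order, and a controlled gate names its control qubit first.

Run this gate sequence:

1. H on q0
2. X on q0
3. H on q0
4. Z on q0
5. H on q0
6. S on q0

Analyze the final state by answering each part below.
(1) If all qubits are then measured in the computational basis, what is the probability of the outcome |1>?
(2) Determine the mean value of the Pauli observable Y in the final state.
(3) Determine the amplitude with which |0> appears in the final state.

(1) A full measurement returns |1> with probability 1/2. Key observation: steps 1-4 multiply out to the identity, so the circuit reduces to the remaining gates.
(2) In the final state, Y has expectation 1.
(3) The final state's coefficient on |0> equals sqrt(2)/2.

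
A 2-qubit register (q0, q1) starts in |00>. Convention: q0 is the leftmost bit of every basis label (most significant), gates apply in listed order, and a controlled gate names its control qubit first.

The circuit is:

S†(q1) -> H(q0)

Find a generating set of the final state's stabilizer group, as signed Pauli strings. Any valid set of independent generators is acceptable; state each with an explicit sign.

The stabilizer group can be generated by +XI, +IZ, among other valid generating sets.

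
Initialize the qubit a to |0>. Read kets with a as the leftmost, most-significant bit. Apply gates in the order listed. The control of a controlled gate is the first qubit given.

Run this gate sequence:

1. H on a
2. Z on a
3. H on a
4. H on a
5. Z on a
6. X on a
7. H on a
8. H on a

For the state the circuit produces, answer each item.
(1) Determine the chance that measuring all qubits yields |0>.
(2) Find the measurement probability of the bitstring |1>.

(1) A full measurement returns |0> with probability 1/2. Key observation: gates 2-5 undo each other exactly, leaving only the rest of the circuit to track.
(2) The probability of measuring |1> is 1/2.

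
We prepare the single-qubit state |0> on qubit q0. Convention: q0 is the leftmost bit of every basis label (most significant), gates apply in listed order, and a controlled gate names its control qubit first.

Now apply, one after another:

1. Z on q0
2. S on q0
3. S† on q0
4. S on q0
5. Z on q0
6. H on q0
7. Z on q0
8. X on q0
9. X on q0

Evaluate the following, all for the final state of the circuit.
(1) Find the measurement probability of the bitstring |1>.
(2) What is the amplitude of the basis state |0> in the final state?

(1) The probability of measuring |1> is 1/2. Key observation: steps 8-9 multiply out to the identity, so the circuit reduces to the remaining gates.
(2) |0> carries amplitude sqrt(2)/2 in the final state.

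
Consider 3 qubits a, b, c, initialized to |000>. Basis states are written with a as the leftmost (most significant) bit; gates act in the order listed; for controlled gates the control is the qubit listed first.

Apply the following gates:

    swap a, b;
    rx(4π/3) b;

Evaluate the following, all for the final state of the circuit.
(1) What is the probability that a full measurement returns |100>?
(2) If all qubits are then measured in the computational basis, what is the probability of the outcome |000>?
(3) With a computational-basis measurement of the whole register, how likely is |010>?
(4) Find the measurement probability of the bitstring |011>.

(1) The probability of measuring |100> is 0.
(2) Outcome |000> occurs with probability 1/4.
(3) A full measurement returns |010> with probability 3/4.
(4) Outcome |011> occurs with probability 0.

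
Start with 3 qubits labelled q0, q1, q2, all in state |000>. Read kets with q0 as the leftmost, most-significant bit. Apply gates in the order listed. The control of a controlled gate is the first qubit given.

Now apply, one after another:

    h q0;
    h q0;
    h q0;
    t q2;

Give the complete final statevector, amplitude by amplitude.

After the circuit, the state carries amplitude sqrt(2)/2 on |000>, sqrt(2)/2 on |100>, and 0 on every other basis state. Key observation: the block from step 1 through step 2 cancels to the identity and can be dropped.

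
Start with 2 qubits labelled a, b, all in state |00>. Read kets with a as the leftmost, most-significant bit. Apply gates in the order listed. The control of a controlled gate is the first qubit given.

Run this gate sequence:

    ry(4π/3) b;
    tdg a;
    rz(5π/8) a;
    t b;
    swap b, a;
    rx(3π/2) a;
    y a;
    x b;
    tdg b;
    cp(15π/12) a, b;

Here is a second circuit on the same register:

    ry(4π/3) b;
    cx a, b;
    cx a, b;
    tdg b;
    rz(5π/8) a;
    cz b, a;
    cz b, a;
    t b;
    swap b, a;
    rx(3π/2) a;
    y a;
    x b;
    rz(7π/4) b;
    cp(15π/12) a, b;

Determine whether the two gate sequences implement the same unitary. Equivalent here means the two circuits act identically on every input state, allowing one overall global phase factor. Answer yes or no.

No, they are not equivalent — no single phase factor reconciles the two unitaries.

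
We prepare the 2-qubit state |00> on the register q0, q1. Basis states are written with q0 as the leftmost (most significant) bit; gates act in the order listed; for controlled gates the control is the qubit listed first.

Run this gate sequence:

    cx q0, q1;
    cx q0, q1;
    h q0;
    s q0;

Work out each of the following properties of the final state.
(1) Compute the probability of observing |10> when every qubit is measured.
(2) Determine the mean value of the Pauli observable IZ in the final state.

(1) A full measurement returns |10> with probability 1/2. Key observation: steps 1-2 multiply out to the identity, so the circuit reduces to the remaining gates.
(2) In the final state, IZ has expectation 1.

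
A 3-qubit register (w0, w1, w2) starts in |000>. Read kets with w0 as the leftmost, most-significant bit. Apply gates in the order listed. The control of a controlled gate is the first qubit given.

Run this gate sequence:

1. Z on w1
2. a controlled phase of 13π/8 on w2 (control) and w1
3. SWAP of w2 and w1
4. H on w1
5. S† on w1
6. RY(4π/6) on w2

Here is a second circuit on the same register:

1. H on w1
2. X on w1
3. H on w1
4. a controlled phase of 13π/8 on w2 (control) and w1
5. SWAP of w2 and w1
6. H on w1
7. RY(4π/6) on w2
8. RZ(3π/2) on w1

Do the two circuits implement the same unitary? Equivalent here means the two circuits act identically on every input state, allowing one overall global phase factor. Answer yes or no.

Yes — the two circuits implement the same unitary up to a global phase.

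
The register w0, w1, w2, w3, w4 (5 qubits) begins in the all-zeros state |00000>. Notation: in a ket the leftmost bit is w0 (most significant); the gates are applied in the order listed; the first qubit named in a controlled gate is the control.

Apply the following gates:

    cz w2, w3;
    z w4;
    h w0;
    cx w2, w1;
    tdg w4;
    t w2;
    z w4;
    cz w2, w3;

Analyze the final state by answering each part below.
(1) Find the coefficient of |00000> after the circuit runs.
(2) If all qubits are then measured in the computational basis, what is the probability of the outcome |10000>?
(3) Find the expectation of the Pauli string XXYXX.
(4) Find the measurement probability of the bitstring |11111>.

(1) The amplitude on |00000> is sqrt(2)/2.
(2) A full measurement returns |10000> with probability 1/2.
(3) The expectation value of XXYXX is 0.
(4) A full measurement returns |11111> with probability 0.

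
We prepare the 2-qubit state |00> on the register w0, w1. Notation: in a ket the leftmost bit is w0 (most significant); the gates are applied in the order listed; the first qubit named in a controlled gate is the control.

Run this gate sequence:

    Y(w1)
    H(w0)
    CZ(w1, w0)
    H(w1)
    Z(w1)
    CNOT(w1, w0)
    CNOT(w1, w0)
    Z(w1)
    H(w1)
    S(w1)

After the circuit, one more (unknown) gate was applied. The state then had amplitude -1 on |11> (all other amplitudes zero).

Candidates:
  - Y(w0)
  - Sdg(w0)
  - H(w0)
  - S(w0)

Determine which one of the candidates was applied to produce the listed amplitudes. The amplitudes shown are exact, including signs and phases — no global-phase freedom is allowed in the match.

The applied gate was H(w0). Key observation: gates 4-9 undo each other exactly, leaving only the rest of the circuit to track.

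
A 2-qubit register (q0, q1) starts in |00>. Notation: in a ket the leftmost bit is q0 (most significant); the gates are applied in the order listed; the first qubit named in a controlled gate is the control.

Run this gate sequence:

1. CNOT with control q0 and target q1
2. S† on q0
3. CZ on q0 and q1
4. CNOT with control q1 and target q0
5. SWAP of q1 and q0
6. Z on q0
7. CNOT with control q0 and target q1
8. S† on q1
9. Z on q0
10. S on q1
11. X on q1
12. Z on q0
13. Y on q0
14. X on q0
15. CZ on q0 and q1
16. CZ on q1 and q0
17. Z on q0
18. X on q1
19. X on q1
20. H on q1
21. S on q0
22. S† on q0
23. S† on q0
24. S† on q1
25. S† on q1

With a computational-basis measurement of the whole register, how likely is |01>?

The probability of measuring |01> is 1/2.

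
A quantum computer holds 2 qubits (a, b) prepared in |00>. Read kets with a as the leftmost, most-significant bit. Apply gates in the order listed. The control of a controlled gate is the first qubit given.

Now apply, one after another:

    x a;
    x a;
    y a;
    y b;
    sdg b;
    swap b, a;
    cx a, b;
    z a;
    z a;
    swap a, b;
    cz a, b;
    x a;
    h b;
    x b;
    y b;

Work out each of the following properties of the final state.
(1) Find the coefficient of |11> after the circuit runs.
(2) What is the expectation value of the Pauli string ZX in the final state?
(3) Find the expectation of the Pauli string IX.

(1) |11> carries amplitude sqrt(2)/2 in the final state.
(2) The expectation value of ZX is -1.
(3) The observable IX averages to 1.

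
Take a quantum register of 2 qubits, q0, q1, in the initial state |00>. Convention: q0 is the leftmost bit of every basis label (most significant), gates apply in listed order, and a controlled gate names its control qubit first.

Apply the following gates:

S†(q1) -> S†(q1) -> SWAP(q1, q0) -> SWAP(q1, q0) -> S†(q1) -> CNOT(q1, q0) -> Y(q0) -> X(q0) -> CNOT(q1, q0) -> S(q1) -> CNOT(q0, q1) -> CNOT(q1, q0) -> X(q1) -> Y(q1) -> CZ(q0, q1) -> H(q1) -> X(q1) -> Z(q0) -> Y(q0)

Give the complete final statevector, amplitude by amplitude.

After the circuit, the state carries amplitude 0 on |00>, 0 on |01>, sqrt(2)*I/2 on |10>, sqrt(2)*I/2 on |11>. Key observation: steps 3-4 multiply out to the identity, so the circuit reduces to the remaining gates.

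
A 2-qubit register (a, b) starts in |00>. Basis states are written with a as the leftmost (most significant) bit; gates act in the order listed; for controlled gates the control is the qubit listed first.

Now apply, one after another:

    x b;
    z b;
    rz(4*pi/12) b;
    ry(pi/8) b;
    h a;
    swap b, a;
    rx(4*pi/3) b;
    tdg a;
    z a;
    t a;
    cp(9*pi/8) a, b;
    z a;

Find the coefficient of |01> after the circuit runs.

The amplitude on |01> is -sqrt(6)*exp(2*I*pi/3)*sin(pi/16)/4 - sqrt(2)*exp(I*pi/6)*sin(pi/16)/4.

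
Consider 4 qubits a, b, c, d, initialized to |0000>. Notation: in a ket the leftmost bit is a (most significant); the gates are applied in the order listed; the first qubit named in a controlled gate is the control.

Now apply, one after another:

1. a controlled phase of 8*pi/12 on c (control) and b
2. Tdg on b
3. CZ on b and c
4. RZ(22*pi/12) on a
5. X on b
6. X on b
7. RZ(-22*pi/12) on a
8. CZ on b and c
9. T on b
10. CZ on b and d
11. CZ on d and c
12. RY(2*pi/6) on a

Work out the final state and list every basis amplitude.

The final amplitudes are sqrt(3)/2 on |0000>, 1/2 on |1000>, and 0 on every other basis state.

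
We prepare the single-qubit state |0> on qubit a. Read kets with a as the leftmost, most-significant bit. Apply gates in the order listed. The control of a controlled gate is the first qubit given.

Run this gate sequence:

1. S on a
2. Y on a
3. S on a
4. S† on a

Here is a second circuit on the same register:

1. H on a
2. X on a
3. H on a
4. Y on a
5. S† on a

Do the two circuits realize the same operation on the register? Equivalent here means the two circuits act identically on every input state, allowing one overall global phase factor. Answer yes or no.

No — the two circuits implement different unitaries, even allowing a global phase.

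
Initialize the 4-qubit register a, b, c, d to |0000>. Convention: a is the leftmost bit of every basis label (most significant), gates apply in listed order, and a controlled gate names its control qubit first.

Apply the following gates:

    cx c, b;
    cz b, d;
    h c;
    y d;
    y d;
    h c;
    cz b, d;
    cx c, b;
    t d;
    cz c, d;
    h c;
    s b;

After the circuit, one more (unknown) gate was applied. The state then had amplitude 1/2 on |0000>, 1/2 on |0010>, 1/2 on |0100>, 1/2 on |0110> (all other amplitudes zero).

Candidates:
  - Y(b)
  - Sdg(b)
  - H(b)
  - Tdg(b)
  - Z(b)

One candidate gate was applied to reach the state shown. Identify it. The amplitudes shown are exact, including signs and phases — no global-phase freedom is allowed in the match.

It was H(b) that produced the state shown.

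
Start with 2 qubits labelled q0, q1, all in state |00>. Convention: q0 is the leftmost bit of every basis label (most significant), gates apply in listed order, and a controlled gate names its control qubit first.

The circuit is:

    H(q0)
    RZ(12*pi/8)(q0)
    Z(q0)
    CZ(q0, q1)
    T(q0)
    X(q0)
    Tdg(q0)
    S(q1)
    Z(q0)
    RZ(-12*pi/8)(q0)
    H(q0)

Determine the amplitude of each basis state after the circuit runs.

After the circuit, the state carries amplitude -sqrt(2)/2 on |00>, 0 on |01>, (1 + I)*exp(I*pi/4)/2 on |10>, 0 on |11>.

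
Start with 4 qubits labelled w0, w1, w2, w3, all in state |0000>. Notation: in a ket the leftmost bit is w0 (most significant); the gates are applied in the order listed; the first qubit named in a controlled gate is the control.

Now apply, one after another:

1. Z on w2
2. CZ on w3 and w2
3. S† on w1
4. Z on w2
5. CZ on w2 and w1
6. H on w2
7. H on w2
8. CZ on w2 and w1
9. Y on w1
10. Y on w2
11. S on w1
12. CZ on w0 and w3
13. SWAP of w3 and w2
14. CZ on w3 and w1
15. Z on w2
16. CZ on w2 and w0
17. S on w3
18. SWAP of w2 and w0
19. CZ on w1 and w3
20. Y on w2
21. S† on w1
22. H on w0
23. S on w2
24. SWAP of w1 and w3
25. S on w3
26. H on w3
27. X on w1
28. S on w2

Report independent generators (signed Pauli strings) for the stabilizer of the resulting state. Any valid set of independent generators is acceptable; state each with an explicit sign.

One valid set of independent stabilizer generators is +XIII, -IIIX, +IZII, -IIZI (any independent generating set of the same group is equally correct). Key observation: steps 5-8 multiply out to the identity, so the circuit reduces to the remaining gates.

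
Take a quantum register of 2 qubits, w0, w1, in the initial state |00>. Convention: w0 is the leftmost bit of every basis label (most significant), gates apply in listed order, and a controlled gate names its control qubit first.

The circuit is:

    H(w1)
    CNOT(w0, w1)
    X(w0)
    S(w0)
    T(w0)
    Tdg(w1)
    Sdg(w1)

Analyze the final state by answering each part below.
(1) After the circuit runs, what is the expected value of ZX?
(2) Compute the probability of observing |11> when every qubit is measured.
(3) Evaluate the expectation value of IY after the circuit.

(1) The observable ZX averages to sqrt(2)/2.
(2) A full measurement returns |11> with probability 1/2.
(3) The observable IY averages to -sqrt(2)/2.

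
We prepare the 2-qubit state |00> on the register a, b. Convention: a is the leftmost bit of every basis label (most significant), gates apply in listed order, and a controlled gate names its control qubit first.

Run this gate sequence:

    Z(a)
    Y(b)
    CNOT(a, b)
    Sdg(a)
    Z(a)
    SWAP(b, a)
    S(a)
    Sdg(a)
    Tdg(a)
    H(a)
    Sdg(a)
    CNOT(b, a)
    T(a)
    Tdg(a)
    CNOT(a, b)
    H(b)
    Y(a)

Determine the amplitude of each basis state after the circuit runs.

The final amplitudes are exp(I*pi/4)/2 on |00>, -exp(I*pi/4)/2 on |01>, exp(3*I*pi/4)/2 on |10>, exp(3*I*pi/4)/2 on |11>. Key observation: steps 7-8 multiply out to the identity, so the circuit reduces to the remaining gates.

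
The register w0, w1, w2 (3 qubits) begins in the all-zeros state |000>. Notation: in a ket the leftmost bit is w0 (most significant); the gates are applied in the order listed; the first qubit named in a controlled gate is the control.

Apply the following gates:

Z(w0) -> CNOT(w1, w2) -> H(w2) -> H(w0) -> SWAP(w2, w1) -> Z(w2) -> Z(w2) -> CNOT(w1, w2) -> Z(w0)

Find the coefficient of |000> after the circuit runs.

The amplitude on |000> is 1/2.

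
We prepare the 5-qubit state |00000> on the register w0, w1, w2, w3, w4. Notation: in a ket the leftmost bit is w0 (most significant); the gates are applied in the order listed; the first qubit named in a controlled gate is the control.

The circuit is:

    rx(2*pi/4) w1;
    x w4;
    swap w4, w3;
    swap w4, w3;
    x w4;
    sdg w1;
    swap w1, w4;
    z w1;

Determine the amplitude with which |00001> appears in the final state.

The amplitude on |00001> is -sqrt(2)/2. Key observation: steps 2-5 multiply out to the identity, so the circuit reduces to the remaining gates.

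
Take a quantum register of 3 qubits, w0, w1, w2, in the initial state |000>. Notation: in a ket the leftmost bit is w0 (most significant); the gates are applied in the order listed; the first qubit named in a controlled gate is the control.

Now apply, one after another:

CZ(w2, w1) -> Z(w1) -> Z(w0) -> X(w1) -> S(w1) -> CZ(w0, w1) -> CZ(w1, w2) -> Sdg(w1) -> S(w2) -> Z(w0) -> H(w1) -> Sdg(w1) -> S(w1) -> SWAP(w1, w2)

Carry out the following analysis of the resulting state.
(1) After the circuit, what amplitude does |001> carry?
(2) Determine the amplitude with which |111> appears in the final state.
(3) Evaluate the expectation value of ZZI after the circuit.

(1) The amplitude on |001> is -sqrt(2)/2.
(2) The amplitude on |111> is 0.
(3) The expectation value of ZZI is 1.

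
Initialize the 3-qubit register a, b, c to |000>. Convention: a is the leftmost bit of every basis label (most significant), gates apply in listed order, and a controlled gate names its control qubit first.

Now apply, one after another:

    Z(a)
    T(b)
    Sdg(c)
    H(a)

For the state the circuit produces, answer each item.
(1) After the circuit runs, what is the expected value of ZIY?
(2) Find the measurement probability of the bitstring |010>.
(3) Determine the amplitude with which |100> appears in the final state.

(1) The expectation value of ZIY is 0.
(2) A full measurement returns |010> with probability 0.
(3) |100> carries amplitude sqrt(2)/2 in the final state.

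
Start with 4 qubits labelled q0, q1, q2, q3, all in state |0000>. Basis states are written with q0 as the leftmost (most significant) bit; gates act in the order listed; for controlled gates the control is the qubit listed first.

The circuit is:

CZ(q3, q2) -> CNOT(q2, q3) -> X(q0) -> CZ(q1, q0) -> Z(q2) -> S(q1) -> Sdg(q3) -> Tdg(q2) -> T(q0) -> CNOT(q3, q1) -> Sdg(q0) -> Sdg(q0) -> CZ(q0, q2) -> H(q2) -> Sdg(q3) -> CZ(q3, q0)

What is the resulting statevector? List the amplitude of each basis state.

After the circuit, the state carries amplitude -sqrt(2)*exp(I*pi/4)/2 on |1000>, -sqrt(2)*exp(I*pi/4)/2 on |1010>, and 0 on every other basis state.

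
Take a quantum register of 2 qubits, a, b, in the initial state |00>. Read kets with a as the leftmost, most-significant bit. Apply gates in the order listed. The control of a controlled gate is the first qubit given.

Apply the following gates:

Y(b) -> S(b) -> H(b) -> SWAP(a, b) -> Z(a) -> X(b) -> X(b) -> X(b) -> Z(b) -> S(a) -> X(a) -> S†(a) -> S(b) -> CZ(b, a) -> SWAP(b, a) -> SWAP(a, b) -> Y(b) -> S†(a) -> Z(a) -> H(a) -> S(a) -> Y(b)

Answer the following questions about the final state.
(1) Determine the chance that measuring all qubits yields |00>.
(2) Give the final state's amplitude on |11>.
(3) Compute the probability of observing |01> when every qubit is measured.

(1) The probability of measuring |00> is 0.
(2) |11> carries amplitude -1/2 - I/2 in the final state.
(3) The probability of measuring |01> is 1/2.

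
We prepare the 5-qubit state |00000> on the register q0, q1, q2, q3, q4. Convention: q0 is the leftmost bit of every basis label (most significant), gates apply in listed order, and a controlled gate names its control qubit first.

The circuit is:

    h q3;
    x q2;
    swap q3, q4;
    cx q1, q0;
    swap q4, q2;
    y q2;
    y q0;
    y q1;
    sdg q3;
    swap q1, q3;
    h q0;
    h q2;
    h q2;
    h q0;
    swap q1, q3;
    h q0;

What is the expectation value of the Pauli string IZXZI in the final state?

The observable IZXZI averages to 1. Key observation: steps 10-15 multiply out to the identity, so the circuit reduces to the remaining gates.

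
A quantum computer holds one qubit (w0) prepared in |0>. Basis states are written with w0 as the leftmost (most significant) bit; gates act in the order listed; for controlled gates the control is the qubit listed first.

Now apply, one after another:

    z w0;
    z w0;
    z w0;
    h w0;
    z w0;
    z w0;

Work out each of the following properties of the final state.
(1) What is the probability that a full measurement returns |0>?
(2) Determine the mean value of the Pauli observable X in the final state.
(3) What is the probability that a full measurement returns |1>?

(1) Outcome |0> occurs with probability 1/2.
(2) The observable X averages to 1.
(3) The probability of measuring |1> is 1/2.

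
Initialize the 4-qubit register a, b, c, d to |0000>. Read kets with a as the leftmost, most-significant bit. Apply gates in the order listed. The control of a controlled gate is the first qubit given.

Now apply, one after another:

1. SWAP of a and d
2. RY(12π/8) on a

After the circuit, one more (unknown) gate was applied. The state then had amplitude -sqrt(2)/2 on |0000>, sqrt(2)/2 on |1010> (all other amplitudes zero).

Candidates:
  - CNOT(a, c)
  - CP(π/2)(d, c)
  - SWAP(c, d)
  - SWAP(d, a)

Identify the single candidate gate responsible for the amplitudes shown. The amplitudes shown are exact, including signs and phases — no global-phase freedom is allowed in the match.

The applied gate was CNOT(a, c).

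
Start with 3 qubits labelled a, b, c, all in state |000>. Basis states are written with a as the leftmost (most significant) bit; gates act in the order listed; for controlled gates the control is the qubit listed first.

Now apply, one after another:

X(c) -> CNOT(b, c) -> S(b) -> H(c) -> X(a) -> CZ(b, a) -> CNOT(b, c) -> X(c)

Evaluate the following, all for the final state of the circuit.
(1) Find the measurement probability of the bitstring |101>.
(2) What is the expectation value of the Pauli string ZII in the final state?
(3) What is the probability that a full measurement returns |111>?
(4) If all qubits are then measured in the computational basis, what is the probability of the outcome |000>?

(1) Outcome |101> occurs with probability 1/2.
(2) The expectation value of ZII is -1.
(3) The probability of measuring |111> is 0.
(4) Outcome |000> occurs with probability 0.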